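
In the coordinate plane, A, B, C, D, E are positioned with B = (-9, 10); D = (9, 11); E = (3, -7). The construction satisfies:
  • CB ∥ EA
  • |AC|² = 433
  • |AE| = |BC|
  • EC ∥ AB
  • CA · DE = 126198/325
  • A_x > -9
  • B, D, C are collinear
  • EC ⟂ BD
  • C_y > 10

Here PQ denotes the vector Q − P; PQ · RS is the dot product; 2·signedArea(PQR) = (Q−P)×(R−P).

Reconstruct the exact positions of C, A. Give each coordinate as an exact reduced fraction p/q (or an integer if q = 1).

1. C_x = 657/325  [B, D, C are collinear ∩ EC ⟂ BD]
2. C_y = 3449/325  [B, D, C are collinear ∩ EC ⟂ BD]
   → C = (657/325, 3449/325)
3. A_x = -2607/325  [EC ∥ AB ∩ CB ∥ EA]
4. A_y = -2474/325  [EC ∥ AB ∩ CB ∥ EA]
   → A = (-2607/325, -2474/325)

A = (-2607/325, -2474/325)
C = (657/325, 3449/325)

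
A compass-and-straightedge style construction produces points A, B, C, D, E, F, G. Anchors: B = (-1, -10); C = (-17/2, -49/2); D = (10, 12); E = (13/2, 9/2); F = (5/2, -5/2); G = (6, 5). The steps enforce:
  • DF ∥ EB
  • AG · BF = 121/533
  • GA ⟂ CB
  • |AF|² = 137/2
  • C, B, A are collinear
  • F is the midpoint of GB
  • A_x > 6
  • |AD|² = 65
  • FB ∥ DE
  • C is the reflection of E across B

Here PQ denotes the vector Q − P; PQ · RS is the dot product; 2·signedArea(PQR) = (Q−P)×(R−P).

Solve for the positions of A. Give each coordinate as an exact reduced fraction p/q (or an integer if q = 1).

1. A_x = 3517/533  [C, B, A are collinear ∩ GA ⟂ CB]
2. A_y = 2500/533  [C, B, A are collinear ∩ GA ⟂ CB]
   → A = (3517/533, 2500/533)

A = (3517/533, 2500/533)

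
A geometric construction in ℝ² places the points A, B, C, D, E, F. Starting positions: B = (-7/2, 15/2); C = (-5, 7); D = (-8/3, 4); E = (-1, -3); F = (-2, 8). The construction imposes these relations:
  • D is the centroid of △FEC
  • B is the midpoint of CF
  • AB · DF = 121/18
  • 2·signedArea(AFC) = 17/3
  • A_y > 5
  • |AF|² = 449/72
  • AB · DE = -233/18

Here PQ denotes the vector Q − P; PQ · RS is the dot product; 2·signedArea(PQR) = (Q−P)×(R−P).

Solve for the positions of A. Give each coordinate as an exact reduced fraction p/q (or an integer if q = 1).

A = (-37/12, 23/4)

1. A_x = -37/12  [AB · DE = -233/18 ∩ 2·signedArea(AFC) = 17/3]
2. A_y = 23/4  [AB · DE = -233/18 ∩ 2·signedArea(AFC) = 17/3]
   → A = (-37/12, 23/4)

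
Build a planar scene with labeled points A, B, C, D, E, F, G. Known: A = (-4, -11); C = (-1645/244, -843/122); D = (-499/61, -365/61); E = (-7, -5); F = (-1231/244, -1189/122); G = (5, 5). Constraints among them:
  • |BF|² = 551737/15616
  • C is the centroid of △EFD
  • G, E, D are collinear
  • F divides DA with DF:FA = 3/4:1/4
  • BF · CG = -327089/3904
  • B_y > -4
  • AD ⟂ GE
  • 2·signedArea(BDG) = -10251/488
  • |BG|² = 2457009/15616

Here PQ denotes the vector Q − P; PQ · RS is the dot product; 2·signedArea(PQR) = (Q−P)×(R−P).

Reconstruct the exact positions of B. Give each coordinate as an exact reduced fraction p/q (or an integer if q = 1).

B = (-3715/976, -1919/488)

1. B_x = -3715/976  [BF · CG = -327089/3904 ∩ 2·signedArea(BDG) = -10251/488]
2. B_y = -1919/488  [BF · CG = -327089/3904 ∩ 2·signedArea(BDG) = -10251/488]
   → B = (-3715/976, -1919/488)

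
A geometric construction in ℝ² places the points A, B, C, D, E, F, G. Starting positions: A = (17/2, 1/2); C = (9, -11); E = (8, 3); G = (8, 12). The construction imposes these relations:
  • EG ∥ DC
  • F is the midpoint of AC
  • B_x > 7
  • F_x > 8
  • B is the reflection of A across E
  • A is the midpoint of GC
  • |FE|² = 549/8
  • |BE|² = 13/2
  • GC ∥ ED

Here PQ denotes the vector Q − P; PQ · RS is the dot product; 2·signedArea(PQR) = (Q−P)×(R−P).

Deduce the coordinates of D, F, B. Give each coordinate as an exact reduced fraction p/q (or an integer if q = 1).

B = (15/2, 11/2)
D = (9, -20)
F = (35/4, -21/4)

1. D_x = 9  [EG ∥ DC ∩ GC ∥ ED]
2. D_y = -20  [EG ∥ DC ∩ GC ∥ ED]
   → D = (9, -20)
3. F_x = 35/4  [F is the midpoint of AC]
4. F_y = -21/4  [F is the midpoint of AC]
   → F = (35/4, -21/4)
5. B_x = 15/2  [B is the reflection of A across E]
6. B_y = 11/2  [B is the reflection of A across E]
   → B = (15/2, 11/2)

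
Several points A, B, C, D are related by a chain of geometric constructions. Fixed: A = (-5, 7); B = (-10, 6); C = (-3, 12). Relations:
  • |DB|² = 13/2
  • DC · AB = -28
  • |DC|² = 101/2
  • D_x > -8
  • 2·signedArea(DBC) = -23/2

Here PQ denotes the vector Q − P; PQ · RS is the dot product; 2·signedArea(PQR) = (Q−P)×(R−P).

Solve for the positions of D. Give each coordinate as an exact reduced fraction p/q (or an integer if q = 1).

1. D_x = -15/2  [2·signedArea(DBC) = -23/2 ∩ DC · AB = -28]
2. D_y = 13/2  [2·signedArea(DBC) = -23/2 ∩ DC · AB = -28]
   → D = (-15/2, 13/2)

D = (-15/2, 13/2)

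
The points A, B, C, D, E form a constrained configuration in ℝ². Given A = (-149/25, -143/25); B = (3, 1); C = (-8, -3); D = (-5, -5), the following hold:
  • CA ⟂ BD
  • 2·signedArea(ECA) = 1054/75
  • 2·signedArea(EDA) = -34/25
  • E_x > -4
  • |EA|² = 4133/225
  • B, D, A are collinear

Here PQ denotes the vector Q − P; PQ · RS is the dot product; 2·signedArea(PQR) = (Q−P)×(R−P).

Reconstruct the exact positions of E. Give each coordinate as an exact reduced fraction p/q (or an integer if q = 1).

1. E_x = -10/3  [2·signedArea(ECA) = 1054/75 ∩ 2·signedArea(EDA) = -34/25]
2. E_y = -7/3  [2·signedArea(ECA) = 1054/75 ∩ 2·signedArea(EDA) = -34/25]
   → E = (-10/3, -7/3)

E = (-10/3, -7/3)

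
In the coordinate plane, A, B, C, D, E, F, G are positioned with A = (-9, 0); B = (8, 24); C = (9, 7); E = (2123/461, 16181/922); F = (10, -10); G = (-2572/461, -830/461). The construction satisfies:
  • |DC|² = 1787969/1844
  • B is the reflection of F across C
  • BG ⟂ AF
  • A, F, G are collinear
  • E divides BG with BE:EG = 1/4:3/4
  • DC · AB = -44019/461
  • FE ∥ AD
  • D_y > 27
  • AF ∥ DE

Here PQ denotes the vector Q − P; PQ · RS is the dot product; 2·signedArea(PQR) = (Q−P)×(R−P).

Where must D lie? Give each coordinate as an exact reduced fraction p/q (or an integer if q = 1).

D = (-6636/461, 25401/922)

1. D_x = -6636/461  [AF ∥ DE ∩ FE ∥ AD]
2. D_y = 25401/922  [AF ∥ DE ∩ FE ∥ AD]
   → D = (-6636/461, 25401/922)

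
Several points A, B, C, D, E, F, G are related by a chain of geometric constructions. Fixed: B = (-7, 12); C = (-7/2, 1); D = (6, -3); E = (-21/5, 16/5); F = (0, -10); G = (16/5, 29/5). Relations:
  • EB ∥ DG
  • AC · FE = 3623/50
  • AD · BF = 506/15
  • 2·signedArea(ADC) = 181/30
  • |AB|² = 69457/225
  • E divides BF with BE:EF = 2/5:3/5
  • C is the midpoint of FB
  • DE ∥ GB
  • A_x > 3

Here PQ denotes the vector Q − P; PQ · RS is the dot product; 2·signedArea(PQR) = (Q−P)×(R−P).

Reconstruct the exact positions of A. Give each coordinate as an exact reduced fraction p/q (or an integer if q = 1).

A = (46/15, -12/5)

1. A_x = 46/15  [AD · BF = 506/15 ∩ 2·signedArea(ADC) = 181/30]
2. A_y = -12/5  [AD · BF = 506/15 ∩ 2·signedArea(ADC) = 181/30]
   → A = (46/15, -12/5)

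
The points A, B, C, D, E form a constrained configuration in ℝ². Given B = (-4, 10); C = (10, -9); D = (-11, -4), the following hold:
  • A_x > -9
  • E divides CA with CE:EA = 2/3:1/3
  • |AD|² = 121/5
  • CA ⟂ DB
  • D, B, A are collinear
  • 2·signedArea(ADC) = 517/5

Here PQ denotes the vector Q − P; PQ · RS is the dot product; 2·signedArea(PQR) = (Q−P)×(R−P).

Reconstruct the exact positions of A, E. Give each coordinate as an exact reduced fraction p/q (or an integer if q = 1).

A = (-44/5, 2/5)
E = (-38/15, -41/15)

1. A_x = -44/5  [D, B, A are collinear ∩ CA ⟂ DB]
2. A_y = 2/5  [D, B, A are collinear ∩ CA ⟂ DB]
   → A = (-44/5, 2/5)
3. E_x = -38/15  [E divides CA with CE:EA = 2/3:1/3]
4. E_y = -41/15  [E divides CA with CE:EA = 2/3:1/3]
   → E = (-38/15, -41/15)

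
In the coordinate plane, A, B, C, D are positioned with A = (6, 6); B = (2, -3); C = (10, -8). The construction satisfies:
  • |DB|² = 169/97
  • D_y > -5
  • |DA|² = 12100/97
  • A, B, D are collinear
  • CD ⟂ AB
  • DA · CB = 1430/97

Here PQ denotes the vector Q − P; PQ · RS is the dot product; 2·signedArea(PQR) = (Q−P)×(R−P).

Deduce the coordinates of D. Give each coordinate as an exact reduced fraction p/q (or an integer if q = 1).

D = (142/97, -408/97)

1. D_x = 142/97  [A, B, D are collinear ∩ CD ⟂ AB]
2. D_y = -408/97  [A, B, D are collinear ∩ CD ⟂ AB]
   → D = (142/97, -408/97)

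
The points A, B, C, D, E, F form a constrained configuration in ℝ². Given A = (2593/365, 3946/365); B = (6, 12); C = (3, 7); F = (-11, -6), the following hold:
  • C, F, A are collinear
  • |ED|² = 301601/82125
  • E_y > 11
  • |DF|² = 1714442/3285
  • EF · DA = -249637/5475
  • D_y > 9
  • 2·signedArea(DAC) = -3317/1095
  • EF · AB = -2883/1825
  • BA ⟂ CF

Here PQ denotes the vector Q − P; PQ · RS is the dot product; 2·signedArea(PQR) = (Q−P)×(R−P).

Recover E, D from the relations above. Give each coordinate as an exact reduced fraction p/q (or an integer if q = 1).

1. D_x = 5878/1095  [line 1391/365·x + -1498/365·y + 22256/1095 = 0 ∩ |DF|² = 1714442/3285]
2. D_y = 3627/365  [line 1391/365·x + -1498/365·y + 22256/1095 = 0 ∩ |DF|² = 1714442/3285]
   → D = (5878/1095, 3627/365)
3. E_x = 11756/1825  [EF · DA = -249637/5475 ∩ EF · AB = -2883/1825]
4. E_y = 21032/1825  [EF · DA = -249637/5475 ∩ EF · AB = -2883/1825]
   → E = (11756/1825, 21032/1825)

D = (5878/1095, 3627/365)
E = (11756/1825, 21032/1825)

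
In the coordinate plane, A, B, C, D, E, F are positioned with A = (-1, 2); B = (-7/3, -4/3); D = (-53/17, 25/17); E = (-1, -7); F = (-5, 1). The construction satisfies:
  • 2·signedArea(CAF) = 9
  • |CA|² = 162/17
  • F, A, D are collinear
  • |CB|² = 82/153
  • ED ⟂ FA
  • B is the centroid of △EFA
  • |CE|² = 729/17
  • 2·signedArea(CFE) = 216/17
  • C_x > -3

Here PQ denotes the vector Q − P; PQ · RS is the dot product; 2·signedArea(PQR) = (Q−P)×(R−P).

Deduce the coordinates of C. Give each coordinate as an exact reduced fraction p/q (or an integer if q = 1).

C = (-44/17, -11/17)

1. C_x = -44/17  [2·signedArea(CFE) = 216/17 ∩ 2·signedArea(CAF) = 9]
2. C_y = -11/17  [2·signedArea(CFE) = 216/17 ∩ 2·signedArea(CAF) = 9]
   → C = (-44/17, -11/17)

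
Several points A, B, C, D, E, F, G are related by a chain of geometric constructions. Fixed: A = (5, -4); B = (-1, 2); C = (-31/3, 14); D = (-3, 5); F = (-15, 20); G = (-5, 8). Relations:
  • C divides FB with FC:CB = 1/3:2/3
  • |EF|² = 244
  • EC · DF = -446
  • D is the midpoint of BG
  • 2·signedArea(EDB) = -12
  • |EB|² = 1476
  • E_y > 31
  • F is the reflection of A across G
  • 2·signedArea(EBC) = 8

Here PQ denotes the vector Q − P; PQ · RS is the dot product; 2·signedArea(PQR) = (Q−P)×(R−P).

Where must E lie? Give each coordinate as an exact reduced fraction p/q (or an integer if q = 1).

1. E_x = -25  [2·signedArea(EBC) = 8 ∩ 2·signedArea(EDB) = -12]
2. E_y = 32  [2·signedArea(EBC) = 8 ∩ 2·signedArea(EDB) = -12]
   → E = (-25, 32)

E = (-25, 32)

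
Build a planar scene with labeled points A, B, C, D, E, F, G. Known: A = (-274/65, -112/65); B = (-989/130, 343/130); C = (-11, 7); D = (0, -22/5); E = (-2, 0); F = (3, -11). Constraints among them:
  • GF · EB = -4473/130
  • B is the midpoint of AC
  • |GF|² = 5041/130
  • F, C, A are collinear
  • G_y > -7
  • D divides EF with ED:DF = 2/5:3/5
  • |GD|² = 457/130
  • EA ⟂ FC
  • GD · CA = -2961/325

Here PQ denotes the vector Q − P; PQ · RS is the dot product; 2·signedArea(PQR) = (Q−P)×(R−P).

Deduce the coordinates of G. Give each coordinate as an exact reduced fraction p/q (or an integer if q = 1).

G = (-107/130, -791/130)

1. G_x = -107/130  [GF · EB = -4473/130 ∩ GD · CA = -2961/325]
2. G_y = -791/130  [GF · EB = -4473/130 ∩ GD · CA = -2961/325]
   → G = (-107/130, -791/130)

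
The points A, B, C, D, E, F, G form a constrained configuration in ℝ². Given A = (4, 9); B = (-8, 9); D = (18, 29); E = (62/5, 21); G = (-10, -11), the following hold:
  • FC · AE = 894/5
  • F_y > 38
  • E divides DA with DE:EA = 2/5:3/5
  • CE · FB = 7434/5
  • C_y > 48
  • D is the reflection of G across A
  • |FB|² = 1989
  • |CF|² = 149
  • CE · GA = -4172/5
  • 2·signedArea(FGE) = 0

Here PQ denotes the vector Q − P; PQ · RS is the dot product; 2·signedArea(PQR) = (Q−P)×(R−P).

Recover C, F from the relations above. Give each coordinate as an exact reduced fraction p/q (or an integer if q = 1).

1. F_x = 25  [line -32·x + 112/5·y + -368/5 = 0 ∩ |FB|² = 1989]
2. F_y = 39  [line -32·x + 112/5·y + -368/5 = 0 ∩ |FB|² = 1989]
   → F = (25, 39)
3. C_x = 32  [CE · GA = -4172/5 ∩ CE · FB = 7434/5]
4. C_y = 49  [CE · GA = -4172/5 ∩ CE · FB = 7434/5]
   → C = (32, 49)

C = (32, 49)
F = (25, 39)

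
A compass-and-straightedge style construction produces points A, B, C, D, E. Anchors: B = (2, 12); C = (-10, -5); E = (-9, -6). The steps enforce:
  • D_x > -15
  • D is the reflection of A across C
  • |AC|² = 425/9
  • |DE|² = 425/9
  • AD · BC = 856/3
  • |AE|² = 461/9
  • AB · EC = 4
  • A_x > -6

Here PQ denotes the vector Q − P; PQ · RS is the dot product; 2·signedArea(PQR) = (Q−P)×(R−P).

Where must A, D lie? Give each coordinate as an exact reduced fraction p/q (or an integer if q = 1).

1. A_x = -17/3  [line 1·x + -1·y + 6 = 0 ∩ |AC|² = 425/9]
2. A_y = 1/3  [line 1·x + -1·y + 6 = 0 ∩ |AC|² = 425/9]
   → A = (-17/3, 1/3)
3. D_x = -43/3  [AD · BC = 856/3 ∩ D is the reflection of A across C]
4. D_y = -31/3  [AD · BC = 856/3 ∩ D is the reflection of A across C]
   → D = (-43/3, -31/3)

A = (-17/3, 1/3)
D = (-43/3, -31/3)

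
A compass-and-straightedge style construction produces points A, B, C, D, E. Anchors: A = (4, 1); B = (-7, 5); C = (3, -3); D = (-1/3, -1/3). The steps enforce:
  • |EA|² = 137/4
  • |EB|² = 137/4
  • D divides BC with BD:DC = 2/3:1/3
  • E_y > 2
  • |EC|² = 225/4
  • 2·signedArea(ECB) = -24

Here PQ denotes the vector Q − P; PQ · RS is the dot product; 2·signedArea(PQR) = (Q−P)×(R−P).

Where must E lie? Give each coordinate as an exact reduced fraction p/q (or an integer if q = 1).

1. E_x = -3/2  [line -8·x + -10·y + 18 = 0 ∩ |EC|² = 225/4]
2. E_y = 3  [line -8·x + -10·y + 18 = 0 ∩ |EC|² = 225/4]
   → E = (-3/2, 3)

E = (-3/2, 3)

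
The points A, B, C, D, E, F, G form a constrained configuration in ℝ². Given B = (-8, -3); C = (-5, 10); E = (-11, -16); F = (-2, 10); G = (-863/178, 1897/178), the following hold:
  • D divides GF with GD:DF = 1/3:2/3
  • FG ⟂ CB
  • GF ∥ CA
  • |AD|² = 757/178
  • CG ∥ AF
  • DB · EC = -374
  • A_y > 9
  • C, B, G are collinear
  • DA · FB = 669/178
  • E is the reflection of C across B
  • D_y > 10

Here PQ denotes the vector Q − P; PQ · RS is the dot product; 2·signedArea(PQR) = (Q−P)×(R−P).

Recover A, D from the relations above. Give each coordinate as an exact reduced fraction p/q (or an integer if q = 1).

1. A_x = -383/178  [CG ∥ AF ∩ GF ∥ CA]
2. A_y = 1663/178  [CG ∥ AF ∩ GF ∥ CA]
   → A = (-383/178, 1663/178)
3. D_x = -347/89  [D divides GF with GD:DF = 1/3:2/3]
4. D_y = 929/89  [D divides GF with GD:DF = 1/3:2/3]
   → D = (-347/89, 929/89)

A = (-383/178, 1663/178)
D = (-347/89, 929/89)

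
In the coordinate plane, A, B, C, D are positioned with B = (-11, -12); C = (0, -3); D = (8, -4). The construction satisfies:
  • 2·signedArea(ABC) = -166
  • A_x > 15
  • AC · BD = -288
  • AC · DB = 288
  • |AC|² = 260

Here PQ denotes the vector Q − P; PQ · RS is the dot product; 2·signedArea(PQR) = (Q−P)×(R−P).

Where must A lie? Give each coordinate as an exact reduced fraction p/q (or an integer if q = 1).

A = (16, -5)

1. A_x = 16  [AC · BD = -288 ∩ 2·signedArea(ABC) = -166]
2. A_y = -5  [AC · BD = -288 ∩ 2·signedArea(ABC) = -166]
   → A = (16, -5)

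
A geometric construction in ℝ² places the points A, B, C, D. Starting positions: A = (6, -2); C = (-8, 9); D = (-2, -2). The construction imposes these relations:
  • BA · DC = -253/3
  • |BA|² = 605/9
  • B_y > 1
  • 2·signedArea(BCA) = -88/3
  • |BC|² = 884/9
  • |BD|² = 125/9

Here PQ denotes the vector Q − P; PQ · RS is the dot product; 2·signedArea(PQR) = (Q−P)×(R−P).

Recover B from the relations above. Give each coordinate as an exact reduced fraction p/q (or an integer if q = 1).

1. B_x = -4/3  [2·signedArea(BCA) = -88/3 ∩ BA · DC = -253/3]
2. B_y = 5/3  [2·signedArea(BCA) = -88/3 ∩ BA · DC = -253/3]
   → B = (-4/3, 5/3)

B = (-4/3, 5/3)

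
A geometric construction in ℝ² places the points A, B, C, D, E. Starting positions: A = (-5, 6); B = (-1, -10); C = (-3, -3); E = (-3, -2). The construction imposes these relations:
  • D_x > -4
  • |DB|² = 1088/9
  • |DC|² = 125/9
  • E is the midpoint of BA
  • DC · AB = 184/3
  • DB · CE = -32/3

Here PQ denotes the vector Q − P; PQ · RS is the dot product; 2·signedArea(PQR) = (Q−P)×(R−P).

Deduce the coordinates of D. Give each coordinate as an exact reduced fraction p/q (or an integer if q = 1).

1. D_x = -11/3  [DC · AB = 184/3 ∩ DB · CE = -32/3]
2. D_y = 2/3  [DC · AB = 184/3 ∩ DB · CE = -32/3]
   → D = (-11/3, 2/3)

D = (-11/3, 2/3)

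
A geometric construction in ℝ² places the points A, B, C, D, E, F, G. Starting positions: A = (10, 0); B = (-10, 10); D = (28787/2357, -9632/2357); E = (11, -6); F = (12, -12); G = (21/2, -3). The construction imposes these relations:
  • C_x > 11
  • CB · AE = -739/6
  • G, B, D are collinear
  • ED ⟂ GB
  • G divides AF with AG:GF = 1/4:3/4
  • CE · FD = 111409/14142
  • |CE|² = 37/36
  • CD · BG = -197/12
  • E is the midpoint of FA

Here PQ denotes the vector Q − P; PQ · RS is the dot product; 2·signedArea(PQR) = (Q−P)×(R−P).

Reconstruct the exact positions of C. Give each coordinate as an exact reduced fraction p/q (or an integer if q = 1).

1. C_x = 67/6  [CB · AE = -739/6 ∩ CE · FD = 111409/14142]
2. C_y = -7  [CB · AE = -739/6 ∩ CE · FD = 111409/14142]
   → C = (67/6, -7)

C = (67/6, -7)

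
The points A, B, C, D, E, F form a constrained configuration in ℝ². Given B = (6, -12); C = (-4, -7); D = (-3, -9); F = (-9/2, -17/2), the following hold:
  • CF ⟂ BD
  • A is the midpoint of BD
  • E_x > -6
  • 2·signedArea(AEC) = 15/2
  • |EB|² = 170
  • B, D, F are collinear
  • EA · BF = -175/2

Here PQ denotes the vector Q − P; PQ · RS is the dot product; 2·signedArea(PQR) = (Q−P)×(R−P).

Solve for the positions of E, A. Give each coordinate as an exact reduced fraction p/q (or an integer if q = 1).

A = (3/2, -21/2)
E = (-5, -5)

1. A_x = 3/2  [A is the midpoint of BD]
2. A_y = -21/2  [A is the midpoint of BD]
   → A = (3/2, -21/2)
3. E_x = -5  [EA · BF = -175/2 ∩ 2·signedArea(AEC) = 15/2]
4. E_y = -5  [EA · BF = -175/2 ∩ 2·signedArea(AEC) = 15/2]
   → E = (-5, -5)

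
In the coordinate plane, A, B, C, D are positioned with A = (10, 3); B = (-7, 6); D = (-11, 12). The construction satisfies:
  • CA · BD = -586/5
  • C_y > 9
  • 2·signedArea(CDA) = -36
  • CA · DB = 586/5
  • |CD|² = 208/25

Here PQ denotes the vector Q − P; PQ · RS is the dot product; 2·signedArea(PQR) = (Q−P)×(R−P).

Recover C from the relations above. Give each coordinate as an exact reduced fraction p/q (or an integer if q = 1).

C = (-47/5, 48/5)

1. C_x = -47/5  [2·signedArea(CDA) = -36 ∩ CA · BD = -586/5]
2. C_y = 48/5  [2·signedArea(CDA) = -36 ∩ CA · BD = -586/5]
   → C = (-47/5, 48/5)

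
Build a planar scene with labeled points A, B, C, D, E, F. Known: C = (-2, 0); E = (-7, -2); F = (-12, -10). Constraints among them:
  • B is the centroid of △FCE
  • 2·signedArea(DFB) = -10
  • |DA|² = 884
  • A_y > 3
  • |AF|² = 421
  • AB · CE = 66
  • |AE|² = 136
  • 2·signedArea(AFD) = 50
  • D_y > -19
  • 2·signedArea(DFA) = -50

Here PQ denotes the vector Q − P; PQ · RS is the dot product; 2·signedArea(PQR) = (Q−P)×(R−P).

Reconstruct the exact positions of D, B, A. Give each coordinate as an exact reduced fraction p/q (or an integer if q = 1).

1. B_x = -7  [B is the centroid of △FCE]
2. B_y = -4  [B is the centroid of △FCE]
   → B = (-7, -4)
3. A_x = 3  [line 5·x + 2·y + -23 = 0 ∩ |AE|² = 136]
4. A_y = 4  [line 5·x + 2·y + -23 = 0 ∩ |AE|² = 136]
   → A = (3, 4)
5. D_x = -17  [2·signedArea(DFB) = -10 ∩ 2·signedArea(AFD) = 50]
6. D_y = -18  [2·signedArea(DFB) = -10 ∩ 2·signedArea(AFD) = 50]
   → D = (-17, -18)

A = (3, 4)
B = (-7, -4)
D = (-17, -18)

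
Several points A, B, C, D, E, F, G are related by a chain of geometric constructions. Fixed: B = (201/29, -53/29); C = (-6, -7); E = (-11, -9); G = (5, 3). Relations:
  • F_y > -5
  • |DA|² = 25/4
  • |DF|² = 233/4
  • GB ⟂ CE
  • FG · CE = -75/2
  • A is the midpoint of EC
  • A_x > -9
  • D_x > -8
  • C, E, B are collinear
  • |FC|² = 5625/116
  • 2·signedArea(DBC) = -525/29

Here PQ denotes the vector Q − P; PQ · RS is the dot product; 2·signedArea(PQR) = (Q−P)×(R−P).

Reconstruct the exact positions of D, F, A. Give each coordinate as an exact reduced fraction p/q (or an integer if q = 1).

1. F_x = 27/58  [line 5·x + 2·y + 13/2 = 0 ∩ |FC|² = 5625/116]
2. F_y = -128/29  [line 5·x + 2·y + 13/2 = 0 ∩ |FC|² = 5625/116]
   → F = (27/58, -128/29)
3. A_x = -17/2  [A is the midpoint of EC]
4. A_y = -8  [A is the midpoint of EC]
   → A = (-17/2, -8)
5. D_x = -7  [line 150/29·x + -375/29·y + -1200/29 = 0 ∩ |DA|² = 25/4]
6. D_y = -6  [line 150/29·x + -375/29·y + -1200/29 = 0 ∩ |DA|² = 25/4]
   → D = (-7, -6)

A = (-17/2, -8)
D = (-7, -6)
F = (27/58, -128/29)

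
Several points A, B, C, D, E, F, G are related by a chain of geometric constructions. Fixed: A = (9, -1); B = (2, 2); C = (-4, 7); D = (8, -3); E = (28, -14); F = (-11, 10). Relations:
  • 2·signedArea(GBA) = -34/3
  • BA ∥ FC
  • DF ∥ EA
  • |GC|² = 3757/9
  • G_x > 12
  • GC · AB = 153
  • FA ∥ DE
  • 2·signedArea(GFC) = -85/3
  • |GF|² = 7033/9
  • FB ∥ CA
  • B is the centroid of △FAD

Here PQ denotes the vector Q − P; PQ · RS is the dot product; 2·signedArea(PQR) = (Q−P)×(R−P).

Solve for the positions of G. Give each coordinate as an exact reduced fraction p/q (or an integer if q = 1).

1. G_x = 13  [2·signedArea(GFC) = -85/3 ∩ GC · AB = 153]
2. G_y = -13/3  [2·signedArea(GFC) = -85/3 ∩ GC · AB = 153]
   → G = (13, -13/3)

G = (13, -13/3)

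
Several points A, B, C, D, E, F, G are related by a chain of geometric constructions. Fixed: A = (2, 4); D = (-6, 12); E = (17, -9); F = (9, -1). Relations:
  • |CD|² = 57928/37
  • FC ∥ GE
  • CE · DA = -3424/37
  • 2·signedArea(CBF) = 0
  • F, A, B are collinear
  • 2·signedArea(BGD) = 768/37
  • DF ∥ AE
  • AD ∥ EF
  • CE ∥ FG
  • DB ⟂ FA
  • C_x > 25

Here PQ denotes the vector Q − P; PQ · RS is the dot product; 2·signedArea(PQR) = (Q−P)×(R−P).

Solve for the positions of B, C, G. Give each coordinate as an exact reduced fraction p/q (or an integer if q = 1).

1. B_x = -262/37  [F, A, B are collinear ∩ DB ⟂ FA]
2. B_y = 388/37  [F, A, B are collinear ∩ DB ⟂ FA]
   → B = (-262/37, 388/37)
3. C_x = 928/37  [2·signedArea(CBF) = 0 ∩ CE · DA = -3424/37]
4. C_y = -462/37  [2·signedArea(CBF) = 0 ∩ CE · DA = -3424/37]
   → C = (928/37, -462/37)
5. G_x = 34/37  [FC ∥ GE ∩ CE ∥ FG]
6. G_y = 92/37  [FC ∥ GE ∩ CE ∥ FG]
   → G = (34/37, 92/37)

B = (-262/37, 388/37)
C = (928/37, -462/37)
G = (34/37, 92/37)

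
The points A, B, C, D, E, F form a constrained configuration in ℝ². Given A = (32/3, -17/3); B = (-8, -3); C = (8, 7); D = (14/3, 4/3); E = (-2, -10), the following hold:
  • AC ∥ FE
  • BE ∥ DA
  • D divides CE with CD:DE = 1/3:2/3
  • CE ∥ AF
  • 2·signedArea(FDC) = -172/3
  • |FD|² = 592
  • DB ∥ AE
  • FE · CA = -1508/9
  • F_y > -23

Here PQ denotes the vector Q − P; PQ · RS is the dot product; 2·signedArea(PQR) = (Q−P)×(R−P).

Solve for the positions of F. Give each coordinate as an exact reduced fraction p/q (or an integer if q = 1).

1. F_x = 2/3  [AC ∥ FE ∩ CE ∥ AF]
2. F_y = -68/3  [AC ∥ FE ∩ CE ∥ AF]
   → F = (2/3, -68/3)

F = (2/3, -68/3)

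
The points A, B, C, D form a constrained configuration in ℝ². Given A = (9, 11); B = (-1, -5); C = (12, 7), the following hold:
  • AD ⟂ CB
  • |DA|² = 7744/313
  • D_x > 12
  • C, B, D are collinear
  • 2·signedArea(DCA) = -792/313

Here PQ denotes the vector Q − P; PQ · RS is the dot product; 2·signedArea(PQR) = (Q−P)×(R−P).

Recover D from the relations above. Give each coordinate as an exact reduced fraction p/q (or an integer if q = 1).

D = (3873/313, 2299/313)

1. D_x = 3873/313  [C, B, D are collinear ∩ AD ⟂ CB]
2. D_y = 2299/313  [C, B, D are collinear ∩ AD ⟂ CB]
   → D = (3873/313, 2299/313)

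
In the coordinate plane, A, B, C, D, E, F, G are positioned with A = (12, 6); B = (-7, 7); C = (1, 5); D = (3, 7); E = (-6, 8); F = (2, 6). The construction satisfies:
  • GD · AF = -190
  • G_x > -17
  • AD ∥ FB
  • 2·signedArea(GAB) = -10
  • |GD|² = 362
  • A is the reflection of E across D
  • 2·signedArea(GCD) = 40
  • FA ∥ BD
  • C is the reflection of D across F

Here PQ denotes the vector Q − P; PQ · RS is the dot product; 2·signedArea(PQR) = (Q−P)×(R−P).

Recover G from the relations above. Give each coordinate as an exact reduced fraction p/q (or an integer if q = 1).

1. G_x = -16  [2·signedArea(GCD) = 40 ∩ GD · AF = -190]
2. G_y = 8  [2·signedArea(GCD) = 40 ∩ GD · AF = -190]
   → G = (-16, 8)

G = (-16, 8)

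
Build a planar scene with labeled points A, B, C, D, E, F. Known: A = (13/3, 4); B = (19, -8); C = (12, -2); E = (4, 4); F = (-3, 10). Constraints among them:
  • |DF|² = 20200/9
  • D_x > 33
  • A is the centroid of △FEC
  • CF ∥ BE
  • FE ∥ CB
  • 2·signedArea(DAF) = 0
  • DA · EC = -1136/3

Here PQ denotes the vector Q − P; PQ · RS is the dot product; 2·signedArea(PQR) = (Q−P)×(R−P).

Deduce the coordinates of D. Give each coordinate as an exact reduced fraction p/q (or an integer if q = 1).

1. D_x = 101/3  [2·signedArea(DAF) = 0 ∩ DA · EC = -1136/3]
2. D_y = -20  [2·signedArea(DAF) = 0 ∩ DA · EC = -1136/3]
   → D = (101/3, -20)

D = (101/3, -20)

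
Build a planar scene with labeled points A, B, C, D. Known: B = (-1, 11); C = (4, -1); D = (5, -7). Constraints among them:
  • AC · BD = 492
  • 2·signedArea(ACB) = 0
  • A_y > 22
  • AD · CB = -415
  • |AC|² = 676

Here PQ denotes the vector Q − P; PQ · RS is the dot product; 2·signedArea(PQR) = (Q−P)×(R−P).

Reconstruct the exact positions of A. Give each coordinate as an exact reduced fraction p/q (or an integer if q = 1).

1. A_x = -6  [2·signedArea(ACB) = 0 ∩ AD · CB = -415]
2. A_y = 23  [2·signedArea(ACB) = 0 ∩ AD · CB = -415]
   → A = (-6, 23)

A = (-6, 23)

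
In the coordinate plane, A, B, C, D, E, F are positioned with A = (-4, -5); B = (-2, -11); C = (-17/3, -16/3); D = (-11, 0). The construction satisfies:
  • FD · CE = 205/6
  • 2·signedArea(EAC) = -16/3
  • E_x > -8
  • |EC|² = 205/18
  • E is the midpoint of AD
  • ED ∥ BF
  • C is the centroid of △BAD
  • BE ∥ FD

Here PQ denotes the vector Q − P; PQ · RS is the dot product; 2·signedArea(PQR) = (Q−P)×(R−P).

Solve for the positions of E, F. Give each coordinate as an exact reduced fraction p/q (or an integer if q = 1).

E = (-15/2, -5/2)
F = (-11/2, -17/2)

1. E_x = -15/2  [E is the midpoint of AD]
2. E_y = -5/2  [E is the midpoint of AD]
   → E = (-15/2, -5/2)
3. F_x = -11/2  [BE ∥ FD ∩ ED ∥ BF]
4. F_y = -17/2  [BE ∥ FD ∩ ED ∥ BF]
   → F = (-11/2, -17/2)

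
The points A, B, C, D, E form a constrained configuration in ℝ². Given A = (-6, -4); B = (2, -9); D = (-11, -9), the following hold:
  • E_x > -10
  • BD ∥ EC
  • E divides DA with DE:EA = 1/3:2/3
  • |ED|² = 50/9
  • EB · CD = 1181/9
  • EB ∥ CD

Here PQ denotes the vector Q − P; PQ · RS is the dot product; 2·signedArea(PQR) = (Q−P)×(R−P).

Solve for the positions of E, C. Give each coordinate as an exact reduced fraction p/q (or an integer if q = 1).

1. E_x = -28/3  [E divides DA with DE:EA = 1/3:2/3]
2. E_y = -22/3  [E divides DA with DE:EA = 1/3:2/3]
   → E = (-28/3, -22/3)
3. C_x = -67/3  [EB ∥ CD ∩ BD ∥ EC]
4. C_y = -22/3  [EB ∥ CD ∩ BD ∥ EC]
   → C = (-67/3, -22/3)

C = (-67/3, -22/3)
E = (-28/3, -22/3)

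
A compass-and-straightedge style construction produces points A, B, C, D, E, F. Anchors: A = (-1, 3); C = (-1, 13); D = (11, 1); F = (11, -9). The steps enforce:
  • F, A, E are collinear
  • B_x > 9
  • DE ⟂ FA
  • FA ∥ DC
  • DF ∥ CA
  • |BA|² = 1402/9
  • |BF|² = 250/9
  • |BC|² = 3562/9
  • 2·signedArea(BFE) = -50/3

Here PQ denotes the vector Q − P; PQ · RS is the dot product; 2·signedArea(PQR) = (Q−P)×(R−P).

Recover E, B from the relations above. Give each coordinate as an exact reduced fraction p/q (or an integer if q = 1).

1. E_x = 6  [F, A, E are collinear ∩ DE ⟂ FA]
2. E_y = -4  [F, A, E are collinear ∩ DE ⟂ FA]
   → E = (6, -4)
3. B_x = 28/3  [line -5·x + -5·y + 80/3 = 0 ∩ |BA|² = 1402/9]
4. B_y = -4  [line -5·x + -5·y + 80/3 = 0 ∩ |BA|² = 1402/9]
   → B = (28/3, -4)

B = (28/3, -4)
E = (6, -4)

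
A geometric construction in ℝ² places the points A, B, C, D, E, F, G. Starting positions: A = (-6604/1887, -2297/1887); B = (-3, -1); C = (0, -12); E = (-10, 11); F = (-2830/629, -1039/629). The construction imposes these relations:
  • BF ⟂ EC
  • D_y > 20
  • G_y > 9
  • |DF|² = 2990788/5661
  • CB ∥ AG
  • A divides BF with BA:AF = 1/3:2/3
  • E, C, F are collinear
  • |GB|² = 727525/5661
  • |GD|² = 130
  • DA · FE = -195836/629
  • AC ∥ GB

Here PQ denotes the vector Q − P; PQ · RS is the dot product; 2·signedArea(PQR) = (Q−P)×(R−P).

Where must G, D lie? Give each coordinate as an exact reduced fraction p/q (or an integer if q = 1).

D = (-17926/1887, 39217/1887)
G = (-12265/1887, 18460/1887)

1. G_x = -12265/1887  [AC ∥ GB ∩ CB ∥ AG]
2. G_y = 18460/1887  [AC ∥ GB ∩ CB ∥ AG]
   → G = (-12265/1887, 18460/1887)
3. D_x = -17926/1887  [line 3460/629·x + -7958/629·y + 198258/629 = 0 ∩ |DF|² = 2990788/5661]
4. D_y = 39217/1887  [line 3460/629·x + -7958/629·y + 198258/629 = 0 ∩ |DF|² = 2990788/5661]
   → D = (-17926/1887, 39217/1887)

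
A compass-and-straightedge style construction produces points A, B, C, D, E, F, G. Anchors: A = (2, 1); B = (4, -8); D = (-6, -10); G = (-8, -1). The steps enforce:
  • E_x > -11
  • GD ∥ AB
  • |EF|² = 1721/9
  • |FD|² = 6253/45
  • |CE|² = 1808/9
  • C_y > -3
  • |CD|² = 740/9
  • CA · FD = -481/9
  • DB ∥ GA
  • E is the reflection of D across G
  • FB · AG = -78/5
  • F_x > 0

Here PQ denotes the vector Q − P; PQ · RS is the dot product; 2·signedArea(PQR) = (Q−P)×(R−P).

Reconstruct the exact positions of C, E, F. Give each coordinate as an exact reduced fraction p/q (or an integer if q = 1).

1. E_x = -10  [E is the reflection of D across G]
2. E_y = 8  [E is the reflection of D across G]
   → E = (-10, 8)
3. F_x = 14/15  [line 10·x + 2·y + -42/5 = 0 ∩ |EF|² = 1721/9]
4. F_y = -7/15  [line 10·x + 2·y + -42/5 = 0 ∩ |EF|² = 1721/9]
   → F = (14/15, -7/15)
5. C_x = -2/3  [line 104/15·x + 143/15·y + 1352/45 = 0 ∩ |CD|² = 740/9]
6. C_y = -8/3  [line 104/15·x + 143/15·y + 1352/45 = 0 ∩ |CD|² = 740/9]
   → C = (-2/3, -8/3)

C = (-2/3, -8/3)
E = (-10, 8)
F = (14/15, -7/15)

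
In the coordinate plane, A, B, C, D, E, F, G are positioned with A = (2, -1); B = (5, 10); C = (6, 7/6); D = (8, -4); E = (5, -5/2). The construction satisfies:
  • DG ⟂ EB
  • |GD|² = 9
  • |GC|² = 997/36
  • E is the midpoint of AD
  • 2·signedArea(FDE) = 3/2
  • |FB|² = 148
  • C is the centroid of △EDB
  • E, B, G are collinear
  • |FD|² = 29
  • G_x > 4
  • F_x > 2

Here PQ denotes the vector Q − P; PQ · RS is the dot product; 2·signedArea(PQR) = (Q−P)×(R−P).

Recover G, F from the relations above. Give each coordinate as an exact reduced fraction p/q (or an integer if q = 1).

F = (3, -2)
G = (5, -4)

1. G_x = 5  [E, B, G are collinear ∩ DG ⟂ EB]
2. G_y = -4  [E, B, G are collinear ∩ DG ⟂ EB]
   → G = (5, -4)
3. F_x = 3  [line -3/2·x + -3·y + -3/2 = 0 ∩ |FB|² = 148]
4. F_y = -2  [line -3/2·x + -3·y + -3/2 = 0 ∩ |FB|² = 148]
   → F = (3, -2)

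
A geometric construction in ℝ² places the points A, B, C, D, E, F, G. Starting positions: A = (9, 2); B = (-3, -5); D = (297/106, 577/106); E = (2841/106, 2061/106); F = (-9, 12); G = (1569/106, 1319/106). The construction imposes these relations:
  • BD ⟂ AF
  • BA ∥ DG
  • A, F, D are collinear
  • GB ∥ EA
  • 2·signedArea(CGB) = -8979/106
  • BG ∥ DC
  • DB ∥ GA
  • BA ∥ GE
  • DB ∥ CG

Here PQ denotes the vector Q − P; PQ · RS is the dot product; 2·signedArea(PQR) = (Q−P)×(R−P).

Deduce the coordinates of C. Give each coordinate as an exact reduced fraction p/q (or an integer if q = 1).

C = (1092/53, 1213/53)

1. C_x = 1092/53  [DB ∥ CG ∩ BG ∥ DC]
2. C_y = 1213/53  [DB ∥ CG ∩ BG ∥ DC]
   → C = (1092/53, 1213/53)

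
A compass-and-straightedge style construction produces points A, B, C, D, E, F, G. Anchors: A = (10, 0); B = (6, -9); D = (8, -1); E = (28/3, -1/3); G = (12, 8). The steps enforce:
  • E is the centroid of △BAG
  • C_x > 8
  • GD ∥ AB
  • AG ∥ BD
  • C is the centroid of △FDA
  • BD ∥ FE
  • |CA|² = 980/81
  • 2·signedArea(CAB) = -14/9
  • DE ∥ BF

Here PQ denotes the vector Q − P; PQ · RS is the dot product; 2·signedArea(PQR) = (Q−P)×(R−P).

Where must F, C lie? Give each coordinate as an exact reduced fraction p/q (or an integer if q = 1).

1. F_x = 22/3  [BD ∥ FE ∩ DE ∥ BF]
2. F_y = -25/3  [BD ∥ FE ∩ DE ∥ BF]
   → F = (22/3, -25/3)
3. C_x = 76/9  [C is the centroid of △FDA]
4. C_y = -28/9  [C is the centroid of △FDA]
   → C = (76/9, -28/9)

C = (76/9, -28/9)
F = (22/3, -25/3)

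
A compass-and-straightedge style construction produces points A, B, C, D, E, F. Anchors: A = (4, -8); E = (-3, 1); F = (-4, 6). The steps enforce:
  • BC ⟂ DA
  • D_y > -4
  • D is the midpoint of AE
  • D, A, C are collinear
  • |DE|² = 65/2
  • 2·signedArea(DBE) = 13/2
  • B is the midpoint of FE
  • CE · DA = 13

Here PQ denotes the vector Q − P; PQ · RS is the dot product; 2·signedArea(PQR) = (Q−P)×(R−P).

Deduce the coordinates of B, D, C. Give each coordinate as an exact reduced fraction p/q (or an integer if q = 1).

1. B_x = -7/2  [B is the midpoint of FE]
2. B_y = 7/2  [B is the midpoint of FE]
   → B = (-7/2, 7/2)
3. D_x = 1/2  [D is the midpoint of AE]
4. D_y = -7/2  [D is the midpoint of AE]
   → D = (1/2, -7/2)
5. C_x = -22/5  [D, A, C are collinear ∩ BC ⟂ DA]
6. C_y = 14/5  [D, A, C are collinear ∩ BC ⟂ DA]
   → C = (-22/5, 14/5)

B = (-7/2, 7/2)
C = (-22/5, 14/5)
D = (1/2, -7/2)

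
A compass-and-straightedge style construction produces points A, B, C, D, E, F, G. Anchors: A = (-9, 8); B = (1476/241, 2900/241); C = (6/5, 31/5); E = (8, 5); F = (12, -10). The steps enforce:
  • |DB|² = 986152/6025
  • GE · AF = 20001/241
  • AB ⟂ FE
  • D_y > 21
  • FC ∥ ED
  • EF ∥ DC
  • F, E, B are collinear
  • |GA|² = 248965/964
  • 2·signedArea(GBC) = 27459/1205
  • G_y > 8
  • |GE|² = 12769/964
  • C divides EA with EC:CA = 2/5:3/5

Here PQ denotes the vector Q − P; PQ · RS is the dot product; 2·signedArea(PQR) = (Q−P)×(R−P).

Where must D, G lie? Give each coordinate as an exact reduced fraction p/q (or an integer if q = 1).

D = (-14/5, 106/5)
G = (1702/241, 4105/482)

1. D_x = -14/5  [EF ∥ DC ∩ FC ∥ ED]
2. D_y = 106/5  [EF ∥ DC ∩ FC ∥ ED]
   → D = (-14/5, 106/5)
3. G_x = 1702/241  [GE · AF = 20001/241 ∩ 2·signedArea(GBC) = 27459/1205]
4. G_y = 4105/482  [GE · AF = 20001/241 ∩ 2·signedArea(GBC) = 27459/1205]
   → G = (1702/241, 4105/482)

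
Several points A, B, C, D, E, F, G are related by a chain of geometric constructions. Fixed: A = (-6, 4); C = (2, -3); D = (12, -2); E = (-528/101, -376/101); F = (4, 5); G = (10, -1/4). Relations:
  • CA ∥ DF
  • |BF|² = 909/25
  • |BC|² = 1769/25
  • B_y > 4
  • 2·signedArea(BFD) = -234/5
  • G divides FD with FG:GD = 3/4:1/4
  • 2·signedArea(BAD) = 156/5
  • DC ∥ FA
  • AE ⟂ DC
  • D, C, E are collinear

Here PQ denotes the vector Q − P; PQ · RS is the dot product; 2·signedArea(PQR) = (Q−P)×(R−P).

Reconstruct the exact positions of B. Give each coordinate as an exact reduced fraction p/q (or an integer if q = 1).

B = (-2, 22/5)

1. B_x = -2  [2·signedArea(BAD) = 156/5 ∩ 2·signedArea(BFD) = -234/5]
2. B_y = 22/5  [2·signedArea(BAD) = 156/5 ∩ 2·signedArea(BFD) = -234/5]
   → B = (-2, 22/5)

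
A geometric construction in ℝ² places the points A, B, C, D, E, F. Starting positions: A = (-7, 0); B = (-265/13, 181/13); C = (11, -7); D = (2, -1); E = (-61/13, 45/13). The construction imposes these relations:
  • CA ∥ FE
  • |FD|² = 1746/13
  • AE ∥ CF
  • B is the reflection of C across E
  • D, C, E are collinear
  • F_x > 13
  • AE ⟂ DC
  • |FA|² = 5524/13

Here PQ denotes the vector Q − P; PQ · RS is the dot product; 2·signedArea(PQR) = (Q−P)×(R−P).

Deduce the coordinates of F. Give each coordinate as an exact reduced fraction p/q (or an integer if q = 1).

F = (173/13, -46/13)

1. F_x = 173/13  [CA ∥ FE ∩ AE ∥ CF]
2. F_y = -46/13  [CA ∥ FE ∩ AE ∥ CF]
   → F = (173/13, -46/13)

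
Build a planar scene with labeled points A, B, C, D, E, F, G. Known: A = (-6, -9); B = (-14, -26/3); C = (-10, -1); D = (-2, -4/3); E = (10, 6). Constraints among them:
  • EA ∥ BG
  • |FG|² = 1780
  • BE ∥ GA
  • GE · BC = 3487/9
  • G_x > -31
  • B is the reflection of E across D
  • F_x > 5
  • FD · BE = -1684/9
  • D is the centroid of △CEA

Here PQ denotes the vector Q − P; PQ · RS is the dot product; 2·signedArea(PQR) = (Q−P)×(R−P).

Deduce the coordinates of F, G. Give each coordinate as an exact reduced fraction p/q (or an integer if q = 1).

F = (6, -5/3)
G = (-30, -71/3)

1. G_x = -30  [BE ∥ GA ∩ EA ∥ BG]
2. G_y = -71/3  [BE ∥ GA ∩ EA ∥ BG]
   → G = (-30, -71/3)
3. F_x = 6  [line -24·x + -44/3·y + 1076/9 = 0 ∩ |FG|² = 1780]
4. F_y = -5/3  [line -24·x + -44/3·y + 1076/9 = 0 ∩ |FG|² = 1780]
   → F = (6, -5/3)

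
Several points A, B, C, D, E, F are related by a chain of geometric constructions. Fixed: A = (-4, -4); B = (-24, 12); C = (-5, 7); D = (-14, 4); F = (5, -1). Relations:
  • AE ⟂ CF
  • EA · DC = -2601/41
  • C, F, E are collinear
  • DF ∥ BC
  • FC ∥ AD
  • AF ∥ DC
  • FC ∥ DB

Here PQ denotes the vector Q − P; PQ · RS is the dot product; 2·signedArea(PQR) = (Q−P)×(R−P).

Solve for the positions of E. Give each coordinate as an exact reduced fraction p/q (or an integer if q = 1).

1. E_x = 40/41  [C, F, E are collinear ∩ AE ⟂ CF]
2. E_y = 91/41  [C, F, E are collinear ∩ AE ⟂ CF]
   → E = (40/41, 91/41)

E = (40/41, 91/41)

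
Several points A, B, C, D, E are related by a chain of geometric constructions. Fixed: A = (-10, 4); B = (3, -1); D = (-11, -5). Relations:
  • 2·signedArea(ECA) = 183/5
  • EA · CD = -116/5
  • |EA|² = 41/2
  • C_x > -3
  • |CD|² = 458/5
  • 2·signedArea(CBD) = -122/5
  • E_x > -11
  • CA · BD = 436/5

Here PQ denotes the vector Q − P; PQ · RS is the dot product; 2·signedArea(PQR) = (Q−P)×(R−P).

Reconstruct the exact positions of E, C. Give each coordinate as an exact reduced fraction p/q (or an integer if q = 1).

C = (-12/5, -4/5)
E = (-21/2, -1/2)

1. C_x = -12/5  [2·signedArea(CBD) = -122/5 ∩ CA · BD = 436/5]
2. C_y = -4/5  [2·signedArea(CBD) = -122/5 ∩ CA · BD = 436/5]
   → C = (-12/5, -4/5)
3. E_x = -21/2  [2·signedArea(ECA) = 183/5 ∩ EA · CD = -116/5]
4. E_y = -1/2  [2·signedArea(ECA) = 183/5 ∩ EA · CD = -116/5]
   → E = (-21/2, -1/2)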